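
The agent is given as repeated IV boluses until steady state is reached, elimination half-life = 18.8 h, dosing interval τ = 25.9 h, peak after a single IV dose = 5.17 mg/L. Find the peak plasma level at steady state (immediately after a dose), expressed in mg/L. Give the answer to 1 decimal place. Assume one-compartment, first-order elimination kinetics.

8.4 mg/L

k = ln2 / t½ = 0.693147 / 18.8 = 0.03687 h⁻¹
e^(−kτ) = e^(−0.03687 × 25.9) = 0.3848
Accumulation ratio R = 1 / (1 − e^(−kτ)) = 1 / (1 − 0.3848) = 1.625
Steady-state peak = C₀ × R = 5.17 × 1.625 = 8.401 mg/L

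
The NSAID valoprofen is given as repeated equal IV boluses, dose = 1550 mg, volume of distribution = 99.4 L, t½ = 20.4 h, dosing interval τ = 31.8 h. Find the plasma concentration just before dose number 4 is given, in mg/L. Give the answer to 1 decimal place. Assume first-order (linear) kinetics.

C₀ per dose = Dose / Vd = 1550 / 99.4 = 15.59 mg/L
k = ln2 / t½ = 0.693147 / 20.4 = 0.03398 h⁻¹
Fraction remaining after one interval: r = e^(−kτ) = e^(−0.03398 × 31.8) = 0.3394
Before dose 4, 3 doses have been given (aged 1τ, 2τ, 3τ).
C_trough = C₀ × (r + r² + … + r^3) = C₀ × r(1−r^3)/(1−r)
        = 15.59 × 0.3394 × (1 − 0.03910) / (1 − 0.3394) = 7.697 mg/L

7.7 mg/L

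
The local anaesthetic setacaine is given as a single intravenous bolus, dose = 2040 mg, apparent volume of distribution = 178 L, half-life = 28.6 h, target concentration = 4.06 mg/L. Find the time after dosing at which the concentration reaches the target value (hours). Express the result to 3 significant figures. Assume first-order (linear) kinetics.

C₀ = Dose / Vd = 2040 / 178 = 11.46 mg/L
k = ln2 / t½ = 0.693147 / 28.6 = 0.02424 h⁻¹
t = ln(C₀ / C) / k = ln(11.46 / 4.06) / 0.02424
  = ln(2.823) / 0.02424 = 1.038 / 0.02424 = 42.82 h

42.8 h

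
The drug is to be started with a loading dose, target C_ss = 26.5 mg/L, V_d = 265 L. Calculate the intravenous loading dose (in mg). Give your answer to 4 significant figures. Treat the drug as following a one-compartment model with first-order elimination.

LD = Css × Vd = 26.5 × 265 = 7023 mg

7023 mg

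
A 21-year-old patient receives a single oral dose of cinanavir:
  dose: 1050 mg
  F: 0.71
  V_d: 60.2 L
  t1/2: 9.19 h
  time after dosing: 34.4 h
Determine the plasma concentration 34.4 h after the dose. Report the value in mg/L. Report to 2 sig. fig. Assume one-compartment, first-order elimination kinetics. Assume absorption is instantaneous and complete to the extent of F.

0.92 mg/L

Amount reaching circulation = F × Dose = 0.71 × 1050 = 745.5 mg
C₀ = F·Dose / Vd = 745.5 / 60.2 = 12.38 mg/L
k = ln2 / t½ = 0.693147 / 9.19 = 0.07542 h⁻¹
C = C₀ · e^(−k·t) = 12.38 × e^(−0.07542 × 34.4)
  = 12.38 × 0.07469 = 0.9247 mg/L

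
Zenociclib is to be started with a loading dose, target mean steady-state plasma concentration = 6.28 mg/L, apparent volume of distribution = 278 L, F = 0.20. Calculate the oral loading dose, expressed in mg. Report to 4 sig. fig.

LD = Css × Vd / F = 6.28 × 278 / 0.20 = 8729 mg

8729 mg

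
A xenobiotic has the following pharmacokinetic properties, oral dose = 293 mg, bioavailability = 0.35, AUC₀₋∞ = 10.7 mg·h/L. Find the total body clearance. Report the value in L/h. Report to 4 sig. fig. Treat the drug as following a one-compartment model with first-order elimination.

9.584 L/h

CL = F·Dose / AUC = 0.35 × 293 / 10.7 = 9.584 L/h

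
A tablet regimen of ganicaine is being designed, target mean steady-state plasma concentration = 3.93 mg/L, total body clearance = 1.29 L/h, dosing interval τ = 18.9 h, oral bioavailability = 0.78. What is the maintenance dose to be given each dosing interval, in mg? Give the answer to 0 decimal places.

At steady state, F × (Dose/τ) = Css × CL.
Dose = Css × CL × τ / F = 3.93 × 1.290 × 18.9 / 0.78 = 122.8 mg

123 mg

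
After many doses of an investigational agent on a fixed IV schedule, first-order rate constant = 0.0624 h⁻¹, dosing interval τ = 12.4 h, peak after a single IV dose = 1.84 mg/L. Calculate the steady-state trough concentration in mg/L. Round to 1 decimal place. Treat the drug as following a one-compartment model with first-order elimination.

e^(−kτ) = e^(−0.06240 × 12.4) = 0.4613
Accumulation ratio R = 1 / (1 − e^(−kτ)) = 1 / (1 − 0.4613) = 1.856
Steady-state trough = C₀ × R × e^(−kτ) = 1.84 × 1.856 × 0.4613 = 1.575 mg/L

1.6 mg/L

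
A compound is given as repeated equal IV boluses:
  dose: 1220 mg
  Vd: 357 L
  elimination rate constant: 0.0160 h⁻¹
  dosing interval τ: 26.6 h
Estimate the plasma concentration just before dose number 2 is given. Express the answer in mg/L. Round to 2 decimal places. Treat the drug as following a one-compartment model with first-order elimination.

2.23 mg/L

C₀ per dose = Dose / Vd = 1220 / 357 = 3.417 mg/L
Fraction remaining after one interval: r = e^(−kτ) = e^(−0.01600 × 26.6) = 0.6534
Before dose 2, 1 dose has been given (aged 1τ).
C_trough = C₀ × r = 3.417 × 0.6534 = 2.233 mg/L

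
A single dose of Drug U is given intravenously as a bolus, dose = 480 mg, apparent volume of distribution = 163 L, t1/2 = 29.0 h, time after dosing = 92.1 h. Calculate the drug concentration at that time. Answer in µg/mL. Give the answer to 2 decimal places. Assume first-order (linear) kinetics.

0.33 µg/mL

C₀ = Dose / Vd = 480.0 / 163 = 2.945 mg/L
k = ln2 / t½ = 0.693147 / 29.0 = 0.02390 h⁻¹
C = C₀ · e^(−k·t) = 2.945 × e^(−0.02390 × 92.1)
  = 2.945 × 0.1107 = 0.3260 mg/L
(0.3260 mg/L = 0.3260 µg/mL)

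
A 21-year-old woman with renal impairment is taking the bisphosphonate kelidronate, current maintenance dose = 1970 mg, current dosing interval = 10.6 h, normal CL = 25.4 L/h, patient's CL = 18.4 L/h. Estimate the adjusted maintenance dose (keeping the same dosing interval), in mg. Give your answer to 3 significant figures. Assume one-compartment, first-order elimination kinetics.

To keep the same average steady-state level, dosing rate must scale with clearance.
CL ratio = 18.4 / 25.4 = 0.7244
New dose (same interval) = 1970 × 0.7244 = 1427 mg

1430 mg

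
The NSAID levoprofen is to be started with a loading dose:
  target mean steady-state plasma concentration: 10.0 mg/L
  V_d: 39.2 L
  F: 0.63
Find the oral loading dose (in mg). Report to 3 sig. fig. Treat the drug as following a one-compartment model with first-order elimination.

LD = Css × Vd / F = 10.0 × 39.2 / 0.63 = 622.2 mg

622 mg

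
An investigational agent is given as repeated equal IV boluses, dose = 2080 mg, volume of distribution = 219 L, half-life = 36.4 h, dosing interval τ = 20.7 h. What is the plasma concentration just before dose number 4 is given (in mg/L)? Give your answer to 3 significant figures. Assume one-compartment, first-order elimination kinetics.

C₀ per dose = Dose / Vd = 2080 / 219 = 9.498 mg/L
k = ln2 / t½ = 0.693147 / 36.4 = 0.01904 h⁻¹
Fraction remaining after one interval: r = e^(−kτ) = e^(−0.01904 × 20.7) = 0.6743
Before dose 4, 3 doses have been given (aged 1τ, 2τ, 3τ).
C_trough = C₀ × (r + r² + … + r^3) = C₀ × r(1−r^3)/(1−r)
        = 9.498 × 0.6743 × (1 − 0.3066) / (1 − 0.6743) = 13.63 mg/L

13.6 mg/L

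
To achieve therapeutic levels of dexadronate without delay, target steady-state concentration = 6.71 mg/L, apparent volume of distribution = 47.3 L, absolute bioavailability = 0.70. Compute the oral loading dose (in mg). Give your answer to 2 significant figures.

LD = Css × Vd / F = 6.71 × 47.3 / 0.70 = 453.4 mg

450 mg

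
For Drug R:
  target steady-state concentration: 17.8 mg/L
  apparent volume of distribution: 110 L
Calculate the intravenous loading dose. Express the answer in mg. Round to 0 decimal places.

LD = Css × Vd = 17.8 × 110 = 1958 mg

1958 mg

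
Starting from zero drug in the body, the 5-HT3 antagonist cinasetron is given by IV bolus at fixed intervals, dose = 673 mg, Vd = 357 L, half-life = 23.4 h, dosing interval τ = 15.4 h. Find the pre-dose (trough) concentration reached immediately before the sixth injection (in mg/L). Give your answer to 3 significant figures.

2.93 mg/L

C₀ per dose = Dose / Vd = 673 / 357 = 1.885 mg/L
k = ln2 / t½ = 0.693147 / 23.4 = 0.02962 h⁻¹
Fraction remaining after one interval: r = e^(−kτ) = e^(−0.02962 × 15.4) = 0.6337
Before dose 6, 5 doses have been given (aged 1τ, 2τ, 3τ, 4τ, 5τ).
C_trough = C₀ × (r + r² + … + r^5) = C₀ × r(1−r^5)/(1−r)
        = 1.885 × 0.6337 × (1 − 0.1022) / (1 − 0.6337) = 2.928 mg/L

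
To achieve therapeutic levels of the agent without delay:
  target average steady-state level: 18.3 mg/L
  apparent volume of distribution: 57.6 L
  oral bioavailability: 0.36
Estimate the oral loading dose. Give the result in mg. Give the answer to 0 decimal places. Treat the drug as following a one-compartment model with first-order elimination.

2928 mg

LD = Css × Vd / F = 18.3 × 57.6 / 0.36 = 2928 mg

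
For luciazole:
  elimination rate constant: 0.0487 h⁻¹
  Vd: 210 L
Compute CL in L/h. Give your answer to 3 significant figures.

10.2 L/h

CL = k × Vd = 0.0487 × 210 = 10.23 L/h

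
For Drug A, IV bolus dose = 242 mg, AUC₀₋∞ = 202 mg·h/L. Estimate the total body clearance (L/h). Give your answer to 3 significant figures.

1.20 L/h

CL = Dose / AUC = 242 / 202 = 1.198 L/h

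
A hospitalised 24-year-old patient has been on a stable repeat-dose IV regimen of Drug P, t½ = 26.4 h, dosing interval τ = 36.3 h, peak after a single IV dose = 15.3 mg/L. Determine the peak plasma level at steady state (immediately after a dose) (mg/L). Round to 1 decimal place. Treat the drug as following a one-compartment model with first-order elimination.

k = ln2 / t½ = 0.693147 / 26.4 = 0.02626 h⁻¹
e^(−kτ) = e^(−0.02626 × 36.3) = 0.3855
Accumulation ratio R = 1 / (1 − e^(−kτ)) = 1 / (1 − 0.3855) = 1.627
Steady-state peak = C₀ × R = 15.3 × 1.627 = 24.89 mg/L

24.9 mg/L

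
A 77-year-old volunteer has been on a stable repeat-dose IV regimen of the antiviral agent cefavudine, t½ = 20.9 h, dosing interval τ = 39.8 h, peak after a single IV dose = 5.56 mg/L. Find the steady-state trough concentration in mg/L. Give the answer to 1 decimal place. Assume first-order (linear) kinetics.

k = ln2 / t½ = 0.693147 / 20.9 = 0.03316 h⁻¹
e^(−kτ) = e^(−0.03316 × 39.8) = 0.2672
Accumulation ratio R = 1 / (1 − e^(−kτ)) = 1 / (1 − 0.2672) = 1.365
Steady-state trough = C₀ × R × e^(−kτ) = 5.56 × 1.365 × 0.2672 = 2.028 mg/L

2.0 mg/L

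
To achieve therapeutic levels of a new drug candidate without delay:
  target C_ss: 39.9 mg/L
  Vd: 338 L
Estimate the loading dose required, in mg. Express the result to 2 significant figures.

13000 mg

LD = Css × Vd = 39.9 × 338 = 13490 mg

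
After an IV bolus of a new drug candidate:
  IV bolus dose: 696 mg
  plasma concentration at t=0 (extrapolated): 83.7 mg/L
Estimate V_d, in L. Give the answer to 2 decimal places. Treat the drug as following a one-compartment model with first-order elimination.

Vd = Dose / C₀ = 696.0 / 83.7 = 8.315 L

8.32 L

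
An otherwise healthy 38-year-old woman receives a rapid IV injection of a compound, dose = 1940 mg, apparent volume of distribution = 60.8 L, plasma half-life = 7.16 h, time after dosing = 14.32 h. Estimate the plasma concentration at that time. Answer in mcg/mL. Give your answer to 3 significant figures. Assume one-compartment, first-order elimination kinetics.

7.98 mcg/mL

C₀ = Dose / Vd = 1940 / 60.8 = 31.91 mg/L
k = ln2 / t½ = 0.693147 / 7.16 = 0.09681 h⁻¹
t / t½ = 14.32 / 7.16 = 2 half-lives
C = C₀ × (1/2)^2 = 31.91 × 0.2500 = 7.978 mg/L
(7.978 mg/L = 7.978 mcg/mL)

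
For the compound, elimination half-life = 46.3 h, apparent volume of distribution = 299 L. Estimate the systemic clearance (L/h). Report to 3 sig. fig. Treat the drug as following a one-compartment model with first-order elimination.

k = ln2 / t½ = 0.693147 / 46.3 = 0.01497 h⁻¹
CL = k × Vd = 0.01497 × 299 = 4.476 L/h

4.48 L/h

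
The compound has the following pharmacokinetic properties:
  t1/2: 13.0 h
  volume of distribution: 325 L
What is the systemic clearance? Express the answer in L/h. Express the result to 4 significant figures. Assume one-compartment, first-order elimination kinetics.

k = ln2 / t½ = 0.693147 / 13.0 = 0.05332 h⁻¹
CL = k × Vd = 0.05332 × 325 = 17.33 L/h

17.33 L/h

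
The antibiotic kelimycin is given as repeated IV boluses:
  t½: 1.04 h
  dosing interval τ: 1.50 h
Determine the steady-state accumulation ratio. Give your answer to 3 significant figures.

1.58

k = ln2 / t½ = 0.693147 / 1.04 = 0.6665 h⁻¹
e^(−kτ) = e^(−0.6665 × 1.50) = 0.3680
Accumulation ratio R = 1 / (1 − e^(−kτ)) = 1 / (1 − 0.3680) = 1.582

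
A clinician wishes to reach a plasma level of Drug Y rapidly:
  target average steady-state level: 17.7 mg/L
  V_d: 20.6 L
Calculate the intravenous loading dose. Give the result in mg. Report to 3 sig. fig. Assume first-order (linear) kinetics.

LD = Css × Vd = 17.7 × 20.6 = 364.6 mg

365 mg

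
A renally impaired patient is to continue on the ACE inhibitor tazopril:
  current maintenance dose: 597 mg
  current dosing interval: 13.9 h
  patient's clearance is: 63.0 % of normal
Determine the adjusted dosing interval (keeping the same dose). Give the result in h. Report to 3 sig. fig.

22.1 h

To keep the same average steady-state level, dosing rate must scale with clearance.
CL ratio = 63.0 / 100 = 0.6300
New interval (same dose) = 13.9 / 0.6300 = 22.06 h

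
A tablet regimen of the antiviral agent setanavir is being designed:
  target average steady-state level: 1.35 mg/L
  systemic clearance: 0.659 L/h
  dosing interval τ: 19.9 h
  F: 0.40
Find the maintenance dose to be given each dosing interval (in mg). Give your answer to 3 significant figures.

44.3 mg

At steady state, F × (Dose/τ) = Css × CL.
Dose = Css × CL × τ / F = 1.35 × 0.6590 × 19.9 / 0.40 = 44.26 mg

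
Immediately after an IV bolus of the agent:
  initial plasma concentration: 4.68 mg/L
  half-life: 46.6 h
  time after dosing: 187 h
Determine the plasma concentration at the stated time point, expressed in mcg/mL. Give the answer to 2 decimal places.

0.29 mcg/mL

k = ln2 / t½ = 0.693147 / 46.6 = 0.01487 h⁻¹
C = C₀ · e^(−k·t) = 4.680 × e^(−0.01487 × 187)
  = 4.680 × 0.06200 = 0.2902 mg/L
(0.2902 mg/L = 0.2902 mcg/mL)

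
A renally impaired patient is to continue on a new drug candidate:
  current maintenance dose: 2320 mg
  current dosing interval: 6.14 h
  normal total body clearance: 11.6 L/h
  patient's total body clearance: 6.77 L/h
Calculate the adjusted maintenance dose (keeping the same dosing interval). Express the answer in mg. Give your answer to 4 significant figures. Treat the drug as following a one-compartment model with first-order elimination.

1354 mg

To keep the same average steady-state level, dosing rate must scale with clearance.
CL ratio = 6.77 / 11.6 = 0.5836
New dose (same interval) = 2320 × 0.5836 = 1354 mg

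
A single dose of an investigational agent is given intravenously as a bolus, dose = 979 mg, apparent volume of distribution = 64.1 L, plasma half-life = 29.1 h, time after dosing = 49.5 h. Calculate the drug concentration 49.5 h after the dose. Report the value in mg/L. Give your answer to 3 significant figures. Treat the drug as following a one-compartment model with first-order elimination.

C₀ = Dose / Vd = 979.0 / 64.1 = 15.27 mg/L
k = ln2 / t½ = 0.693147 / 29.1 = 0.02382 h⁻¹
C = C₀ · e^(−k·t) = 15.27 × e^(−0.02382 × 49.5)
  = 15.27 × 0.3076 = 4.697 mg/L

4.70 mg/L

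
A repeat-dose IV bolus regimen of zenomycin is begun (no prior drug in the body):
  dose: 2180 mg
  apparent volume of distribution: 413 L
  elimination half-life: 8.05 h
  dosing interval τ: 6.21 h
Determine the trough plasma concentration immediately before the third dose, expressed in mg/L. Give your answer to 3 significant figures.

C₀ per dose = Dose / Vd = 2180 / 413 = 5.278 mg/L
k = ln2 / t½ = 0.693147 / 8.05 = 0.08611 h⁻¹
Fraction remaining after one interval: r = e^(−kτ) = e^(−0.08611 × 6.21) = 0.5858
Before dose 3, 2 doses have been given (aged 1τ, 2τ).
C_trough = C₀ × (r + r²) = 5.278 × (0.5858 + 0.3432) = 4.903 mg/L

4.90 mg/L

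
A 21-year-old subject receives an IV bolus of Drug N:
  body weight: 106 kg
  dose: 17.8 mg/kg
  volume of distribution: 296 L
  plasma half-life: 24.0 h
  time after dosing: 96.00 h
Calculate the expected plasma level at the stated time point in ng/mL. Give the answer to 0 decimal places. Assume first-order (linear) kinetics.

Total dose = 17.8 × 106 = 1887 mg
C₀ = Dose / Vd = 1887 / 296 = 6.375 mg/L
k = ln2 / t½ = 0.693147 / 24.0 = 0.02888 h⁻¹
t / t½ = 96.00 / 24.0 = 4 half-lives
C = C₀ × (1/2)^4 = 6.375 × 0.06250 = 0.3984 mg/L
Convert: 0.3984 mg/L × 1000 = 398.4 ng/mL

398 ng/mL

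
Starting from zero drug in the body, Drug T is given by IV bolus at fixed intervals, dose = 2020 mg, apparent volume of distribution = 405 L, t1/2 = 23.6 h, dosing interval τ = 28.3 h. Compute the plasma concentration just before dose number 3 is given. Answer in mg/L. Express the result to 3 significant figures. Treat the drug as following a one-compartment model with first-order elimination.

C₀ per dose = Dose / Vd = 2020 / 405 = 4.988 mg/L
k = ln2 / t½ = 0.693147 / 23.6 = 0.02937 h⁻¹
Fraction remaining after one interval: r = e^(−kτ) = e^(−0.02937 × 28.3) = 0.4355
Before dose 3, 2 doses have been given (aged 1τ, 2τ).
C_trough = C₀ × (r + r²) = 4.988 × (0.4355 + 0.1897) = 3.118 mg/L

3.12 mg/L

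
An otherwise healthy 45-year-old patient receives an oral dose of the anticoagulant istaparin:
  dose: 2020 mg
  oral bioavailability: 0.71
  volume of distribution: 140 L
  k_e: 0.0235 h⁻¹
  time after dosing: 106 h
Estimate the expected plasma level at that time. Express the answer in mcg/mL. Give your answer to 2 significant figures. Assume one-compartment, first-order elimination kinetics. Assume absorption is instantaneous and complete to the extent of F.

Amount reaching circulation = F × Dose = 0.71 × 2020 = 1434 mg
C₀ = F·Dose / Vd = 1434 / 140 = 10.24 mg/L
C = C₀ · e^(−k·t) = 10.24 × e^(−0.02350 × 106)
  = 10.24 × 0.08283 = 0.8482 mg/L
(0.8482 mg/L = 0.8482 mcg/mL)

0.85 mcg/mL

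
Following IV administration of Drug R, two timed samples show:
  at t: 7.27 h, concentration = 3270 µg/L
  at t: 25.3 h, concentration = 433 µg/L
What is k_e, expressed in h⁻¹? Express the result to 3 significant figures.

k = ln(C₁/C₂) / (t₂ − t₁) = ln(3270/433) / (25.3 − 7.27)
  = 2.022 / 18.03 = 0.1121 h⁻¹

0.112 h⁻¹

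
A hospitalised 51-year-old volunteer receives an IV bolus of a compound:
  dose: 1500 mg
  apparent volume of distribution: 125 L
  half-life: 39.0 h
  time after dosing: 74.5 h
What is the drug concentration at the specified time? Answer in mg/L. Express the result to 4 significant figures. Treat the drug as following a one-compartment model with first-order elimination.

3.193 mg/L

C₀ = Dose / Vd = 1500 / 125 = 12.00 mg/L
k = ln2 / t½ = 0.693147 / 39.0 = 0.01777 h⁻¹
C = C₀ · e^(−k·t) = 12.00 × e^(−0.01777 × 74.5)
  = 12.00 × 0.2661 = 3.193 mg/L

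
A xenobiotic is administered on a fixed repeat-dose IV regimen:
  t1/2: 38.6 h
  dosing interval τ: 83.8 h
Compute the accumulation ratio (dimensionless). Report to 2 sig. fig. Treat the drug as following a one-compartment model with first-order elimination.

k = ln2 / t½ = 0.693147 / 38.6 = 0.01796 h⁻¹
e^(−kτ) = e^(−0.01796 × 83.8) = 0.2220
Accumulation ratio R = 1 / (1 − e^(−kτ)) = 1 / (1 − 0.2220) = 1.285

1.3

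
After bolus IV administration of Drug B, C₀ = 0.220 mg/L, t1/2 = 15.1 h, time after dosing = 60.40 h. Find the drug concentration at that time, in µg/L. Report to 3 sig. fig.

k = ln2 / t½ = 0.693147 / 15.1 = 0.04590 h⁻¹
t / t½ = 60.40 / 15.1 = 4 half-lives
C = C₀ × (1/2)^4 = 0.2200 × 0.06250 = 0.01375 mg/L
Convert: 0.01375 mg/L × 1000 = 13.75 µg/L

13.8 µg/L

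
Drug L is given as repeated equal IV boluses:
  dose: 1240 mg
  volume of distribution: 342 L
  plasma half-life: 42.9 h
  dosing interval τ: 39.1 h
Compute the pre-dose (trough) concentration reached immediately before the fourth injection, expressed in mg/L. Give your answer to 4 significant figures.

3.497 mg/L

C₀ per dose = Dose / Vd = 1240 / 342 = 3.626 mg/L
k = ln2 / t½ = 0.693147 / 42.9 = 0.01616 h⁻¹
Fraction remaining after one interval: r = e^(−kτ) = e^(−0.01616 × 39.1) = 0.5316
Before dose 4, 3 doses have been given (aged 1τ, 2τ, 3τ).
C_trough = C₀ × (r + r² + … + r^3) = C₀ × r(1−r^3)/(1−r)
        = 3.626 × 0.5316 × (1 − 0.1502) / (1 − 0.5316) = 3.497 mg/L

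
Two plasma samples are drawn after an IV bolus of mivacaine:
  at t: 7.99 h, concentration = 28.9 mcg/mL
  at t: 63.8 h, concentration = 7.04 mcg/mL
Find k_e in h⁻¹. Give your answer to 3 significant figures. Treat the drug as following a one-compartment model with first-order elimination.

k = ln(C₁/C₂) / (t₂ − t₁) = ln(28.9/7.04) / (63.8 − 7.99)
  = 1.412 / 55.81 = 0.02530 h⁻¹

0.0253 h⁻¹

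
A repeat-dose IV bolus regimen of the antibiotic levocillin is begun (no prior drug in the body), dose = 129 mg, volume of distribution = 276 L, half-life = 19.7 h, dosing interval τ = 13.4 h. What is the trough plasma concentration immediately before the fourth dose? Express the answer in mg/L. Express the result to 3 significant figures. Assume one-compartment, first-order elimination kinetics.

0.587 mg/L

C₀ per dose = Dose / Vd = 129 / 276 = 0.4674 mg/L
k = ln2 / t½ = 0.693147 / 19.7 = 0.03519 h⁻¹
Fraction remaining after one interval: r = e^(−kτ) = e^(−0.03519 × 13.4) = 0.6240
Before dose 4, 3 doses have been given (aged 1τ, 2τ, 3τ).
C_trough = C₀ × (r + r² + … + r^3) = C₀ × r(1−r^3)/(1−r)
        = 0.4674 × 0.6240 × (1 − 0.2430) / (1 − 0.6240) = 0.5872 mg/L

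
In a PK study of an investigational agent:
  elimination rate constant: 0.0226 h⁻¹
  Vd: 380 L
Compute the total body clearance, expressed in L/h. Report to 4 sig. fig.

CL = k × Vd = 0.0226 × 380 = 8.588 L/h

8.588 L/h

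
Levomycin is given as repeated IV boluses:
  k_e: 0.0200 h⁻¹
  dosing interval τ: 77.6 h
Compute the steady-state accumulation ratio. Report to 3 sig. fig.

e^(−kτ) = e^(−0.02000 × 77.6) = 0.2118
Accumulation ratio R = 1 / (1 − e^(−kτ)) = 1 / (1 − 0.2118) = 1.269

1.27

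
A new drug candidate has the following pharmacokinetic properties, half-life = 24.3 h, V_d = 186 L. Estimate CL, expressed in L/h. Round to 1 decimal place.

5.3 L/h

k = ln2 / t½ = 0.693147 / 24.3 = 0.02852 h⁻¹
CL = k × Vd = 0.02852 × 186 = 5.305 L/h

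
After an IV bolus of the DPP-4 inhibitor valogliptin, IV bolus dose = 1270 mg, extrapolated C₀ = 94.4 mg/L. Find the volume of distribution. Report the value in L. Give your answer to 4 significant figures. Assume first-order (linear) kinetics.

13.45 L

Vd = Dose / C₀ = 1270 / 94.4 = 13.45 L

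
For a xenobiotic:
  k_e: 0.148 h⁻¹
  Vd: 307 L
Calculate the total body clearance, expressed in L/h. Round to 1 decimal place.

CL = k × Vd = 0.148 × 307 = 45.44 L/h

45.4 L/h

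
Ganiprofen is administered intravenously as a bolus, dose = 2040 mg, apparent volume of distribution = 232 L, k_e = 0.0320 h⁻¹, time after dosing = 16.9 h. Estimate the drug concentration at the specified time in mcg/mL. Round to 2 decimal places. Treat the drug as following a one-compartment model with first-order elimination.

5.12 mcg/mL

C₀ = Dose / Vd = 2040 / 232 = 8.793 mg/L
C = C₀ · e^(−k·t) = 8.793 × e^(−0.03200 × 16.9)
  = 8.793 × 0.5823 = 5.120 mg/L
(5.120 mg/L = 5.120 mcg/mL)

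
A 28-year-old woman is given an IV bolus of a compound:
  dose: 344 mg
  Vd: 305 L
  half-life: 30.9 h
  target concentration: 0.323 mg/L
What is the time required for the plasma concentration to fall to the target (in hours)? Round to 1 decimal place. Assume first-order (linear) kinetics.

C₀ = Dose / Vd = 344.0 / 305 = 1.128 mg/L
k = ln2 / t½ = 0.693147 / 30.9 = 0.02243 h⁻¹
t = ln(C₀ / C) / k = ln(1.128 / 0.323) / 0.02243
  = ln(3.492) / 0.02243 = 1.250 / 0.02243 = 55.73 h

55.7 h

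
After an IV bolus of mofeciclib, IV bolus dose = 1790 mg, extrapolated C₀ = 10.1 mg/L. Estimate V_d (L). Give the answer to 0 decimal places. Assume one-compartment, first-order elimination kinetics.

Vd = Dose / C₀ = 1790 / 10.1 = 177.2 L

177 L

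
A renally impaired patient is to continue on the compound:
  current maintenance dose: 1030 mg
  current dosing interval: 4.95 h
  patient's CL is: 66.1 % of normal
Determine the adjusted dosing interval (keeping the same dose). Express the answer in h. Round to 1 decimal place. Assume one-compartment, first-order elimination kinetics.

7.5 h

To keep the same average steady-state level, dosing rate must scale with clearance.
CL ratio = 66.1 / 100 = 0.6610
New interval (same dose) = 4.95 / 0.6610 = 7.489 h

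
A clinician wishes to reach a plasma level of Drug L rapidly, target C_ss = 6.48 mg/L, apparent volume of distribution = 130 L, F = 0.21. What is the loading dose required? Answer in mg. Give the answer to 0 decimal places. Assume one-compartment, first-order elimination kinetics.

LD = Css × Vd / F = 6.48 × 130 / 0.21 = 4011 mg

4011 mg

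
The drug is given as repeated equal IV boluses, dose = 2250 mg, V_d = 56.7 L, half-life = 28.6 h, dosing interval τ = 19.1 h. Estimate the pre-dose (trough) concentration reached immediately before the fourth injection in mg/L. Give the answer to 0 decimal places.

51 mg/L

C₀ per dose = Dose / Vd = 2250 / 56.7 = 39.68 mg/L
k = ln2 / t½ = 0.693147 / 28.6 = 0.02424 h⁻¹
Fraction remaining after one interval: r = e^(−kτ) = e^(−0.02424 × 19.1) = 0.6294
Before dose 4, 3 doses have been given (aged 1τ, 2τ, 3τ).
C_trough = C₀ × (r + r² + … + r^3) = C₀ × r(1−r^3)/(1−r)
        = 39.68 × 0.6294 × (1 − 0.2493) / (1 − 0.6294) = 50.59 mg/L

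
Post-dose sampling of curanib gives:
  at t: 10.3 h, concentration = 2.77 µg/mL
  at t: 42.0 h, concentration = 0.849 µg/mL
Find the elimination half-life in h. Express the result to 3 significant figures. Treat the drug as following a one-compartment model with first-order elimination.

k = ln(C₁/C₂) / (t₂ − t₁) = ln(2.77/0.849) / (42.0 − 10.3)
  = 1.183 / 31.70 = 0.03732 h⁻¹
t½ = ln2 / k = 0.693147 / 0.03732 = 18.57 h

18.6 h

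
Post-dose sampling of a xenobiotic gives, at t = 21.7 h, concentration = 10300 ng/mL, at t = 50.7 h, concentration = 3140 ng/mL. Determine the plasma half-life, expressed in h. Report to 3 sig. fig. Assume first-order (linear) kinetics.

k = ln(C₁/C₂) / (t₂ − t₁) = ln(10300/3140) / (50.7 − 21.7)
  = 1.188 / 29.00 = 0.04097 h⁻¹
t½ = ln2 / k = 0.693147 / 0.04097 = 16.92 h

16.9 h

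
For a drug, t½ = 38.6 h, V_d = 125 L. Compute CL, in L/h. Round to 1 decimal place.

2.2 L/h

k = ln2 / t½ = 0.693147 / 38.6 = 0.01796 h⁻¹
CL = k × Vd = 0.01796 × 125 = 2.245 L/h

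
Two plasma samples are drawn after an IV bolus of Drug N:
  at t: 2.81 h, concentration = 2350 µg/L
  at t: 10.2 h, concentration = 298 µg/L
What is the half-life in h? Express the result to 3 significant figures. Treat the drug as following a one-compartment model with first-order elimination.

k = ln(C₁/C₂) / (t₂ − t₁) = ln(2350/298) / (10.2 − 2.81)
  = 2.065 / 7.390 = 0.2794 h⁻¹
t½ = ln2 / k = 0.693147 / 0.2794 = 2.481 h

2.48 h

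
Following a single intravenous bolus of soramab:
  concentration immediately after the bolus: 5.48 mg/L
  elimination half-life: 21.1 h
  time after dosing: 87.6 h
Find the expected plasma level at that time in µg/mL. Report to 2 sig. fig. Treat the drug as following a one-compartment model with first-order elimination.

0.31 µg/mL

k = ln2 / t½ = 0.693147 / 21.1 = 0.03285 h⁻¹
C = C₀ · e^(−k·t) = 5.480 × e^(−0.03285 × 87.6)
  = 5.480 × 0.05627 = 0.3084 mg/L
(0.3084 mg/L = 0.3084 µg/mL)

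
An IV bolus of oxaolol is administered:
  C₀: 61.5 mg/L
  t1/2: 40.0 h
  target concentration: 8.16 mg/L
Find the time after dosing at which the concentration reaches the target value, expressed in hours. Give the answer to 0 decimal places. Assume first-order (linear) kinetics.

117 h

k = ln2 / t½ = 0.693147 / 40.0 = 0.01733 h⁻¹
t = ln(C₀ / C) / k = ln(61.50 / 8.16) / 0.01733
  = ln(7.537) / 0.01733 = 2.020 / 0.01733 = 116.6 h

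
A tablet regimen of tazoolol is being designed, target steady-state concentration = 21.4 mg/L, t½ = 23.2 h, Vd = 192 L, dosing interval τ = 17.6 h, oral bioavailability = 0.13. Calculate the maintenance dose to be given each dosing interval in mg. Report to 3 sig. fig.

16600 mg

k = ln2 / t½ = 0.693147 / 23.2 = 0.02988 h⁻¹
CL = k × Vd = 0.02988 × 192 = 5.737 L/h
At steady state, F × (Dose/τ) = Css × CL.
Dose = Css × CL × τ / F = 21.4 × 5.737 × 17.6 / 0.13 = 16620 mg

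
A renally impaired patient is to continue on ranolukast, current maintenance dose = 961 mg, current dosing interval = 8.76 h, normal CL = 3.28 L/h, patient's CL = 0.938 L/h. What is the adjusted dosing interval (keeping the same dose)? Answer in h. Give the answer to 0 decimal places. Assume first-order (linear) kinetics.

To keep the same average steady-state level, dosing rate must scale with clearance.
CL ratio = 0.938 / 3.28 = 0.2860
New interval (same dose) = 8.76 / 0.2860 = 30.63 h

31 h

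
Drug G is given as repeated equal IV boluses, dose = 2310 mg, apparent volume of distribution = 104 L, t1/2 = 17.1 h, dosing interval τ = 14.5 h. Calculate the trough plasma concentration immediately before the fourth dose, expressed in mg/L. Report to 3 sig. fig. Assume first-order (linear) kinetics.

C₀ per dose = Dose / Vd = 2310 / 104 = 22.21 mg/L
k = ln2 / t½ = 0.693147 / 17.1 = 0.04053 h⁻¹
Fraction remaining after one interval: r = e^(−kτ) = e^(−0.04053 × 14.5) = 0.5556
Before dose 4, 3 doses have been given (aged 1τ, 2τ, 3τ).
C_trough = C₀ × (r + r² + … + r^3) = C₀ × r(1−r^3)/(1−r)
        = 22.21 × 0.5556 × (1 − 0.1715) / (1 − 0.5556) = 23.01 mg/L

23.0 mg/L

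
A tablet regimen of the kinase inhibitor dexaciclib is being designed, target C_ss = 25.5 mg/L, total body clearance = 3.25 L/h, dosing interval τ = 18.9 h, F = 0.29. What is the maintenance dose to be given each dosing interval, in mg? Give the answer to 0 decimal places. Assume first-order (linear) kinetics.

At steady state, F × (Dose/τ) = Css × CL.
Dose = Css × CL × τ / F = 25.5 × 3.250 × 18.9 / 0.29 = 5401 mg

5401 mg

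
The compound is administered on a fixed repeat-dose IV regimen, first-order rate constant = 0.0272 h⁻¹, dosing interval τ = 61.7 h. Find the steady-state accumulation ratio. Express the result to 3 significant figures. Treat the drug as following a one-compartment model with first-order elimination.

1.23

e^(−kτ) = e^(−0.02720 × 61.7) = 0.1867
Accumulation ratio R = 1 / (1 − e^(−kτ)) = 1 / (1 − 0.1867) = 1.230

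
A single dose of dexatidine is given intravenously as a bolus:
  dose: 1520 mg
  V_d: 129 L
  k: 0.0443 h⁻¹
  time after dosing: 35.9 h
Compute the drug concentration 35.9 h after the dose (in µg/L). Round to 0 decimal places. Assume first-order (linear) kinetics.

2402 µg/L

C₀ = Dose / Vd = 1520 / 129 = 11.78 mg/L
C = C₀ · e^(−k·t) = 11.78 × e^(−0.04430 × 35.9)
  = 11.78 × 0.2039 = 2.402 mg/L
Convert: 2.402 mg/L × 1000 = 2402 µg/L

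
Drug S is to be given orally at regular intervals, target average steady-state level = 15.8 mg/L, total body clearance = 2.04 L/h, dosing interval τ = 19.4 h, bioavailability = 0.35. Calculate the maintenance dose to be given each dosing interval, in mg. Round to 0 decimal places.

1787 mg

At steady state, F × (Dose/τ) = Css × CL.
Dose = Css × CL × τ / F = 15.8 × 2.040 × 19.4 / 0.35 = 1787 mg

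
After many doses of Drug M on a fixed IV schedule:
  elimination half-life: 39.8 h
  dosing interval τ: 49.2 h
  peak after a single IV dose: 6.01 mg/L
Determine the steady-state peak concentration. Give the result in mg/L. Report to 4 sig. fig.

k = ln2 / t½ = 0.693147 / 39.8 = 0.01742 h⁻¹
e^(−kτ) = e^(−0.01742 × 49.2) = 0.4244
Accumulation ratio R = 1 / (1 − e^(−kτ)) = 1 / (1 − 0.4244) = 1.737
Steady-state peak = C₀ × R = 6.01 × 1.737 = 10.44 mg/L

10.44 mg/L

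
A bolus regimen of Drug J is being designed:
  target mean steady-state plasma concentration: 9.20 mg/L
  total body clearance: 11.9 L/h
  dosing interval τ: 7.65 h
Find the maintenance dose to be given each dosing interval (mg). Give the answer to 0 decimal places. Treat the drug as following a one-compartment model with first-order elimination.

At steady state, Dose/τ = Css × CL.
Dose = Css × CL × τ = 9.20 × 11.90 × 7.65 = 837.5 mg

838 mg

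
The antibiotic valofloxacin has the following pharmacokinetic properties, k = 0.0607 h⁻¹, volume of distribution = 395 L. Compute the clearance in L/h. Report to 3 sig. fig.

24.0 L/h

CL = k × Vd = 0.0607 × 395 = 23.98 L/h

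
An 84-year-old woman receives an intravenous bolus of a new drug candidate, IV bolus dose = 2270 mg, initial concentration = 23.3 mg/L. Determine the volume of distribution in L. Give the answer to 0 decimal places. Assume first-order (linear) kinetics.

Vd = Dose / C₀ = 2270 / 23.3 = 97.42 L

97 L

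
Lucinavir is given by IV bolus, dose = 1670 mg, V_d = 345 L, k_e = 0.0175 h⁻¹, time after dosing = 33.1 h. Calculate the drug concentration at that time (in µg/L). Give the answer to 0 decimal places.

2712 µg/L

C₀ = Dose / Vd = 1670 / 345 = 4.841 mg/L
C = C₀ · e^(−k·t) = 4.841 × e^(−0.01750 × 33.1)
  = 4.841 × 0.5603 = 2.712 mg/L
Convert: 2.712 mg/L × 1000 = 2712 µg/L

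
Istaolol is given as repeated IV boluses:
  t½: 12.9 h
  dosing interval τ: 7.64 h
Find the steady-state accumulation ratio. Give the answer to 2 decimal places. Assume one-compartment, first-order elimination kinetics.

2.97

k = ln2 / t½ = 0.693147 / 12.9 = 0.05373 h⁻¹
e^(−kτ) = e^(−0.05373 × 7.64) = 0.6633
Accumulation ratio R = 1 / (1 − e^(−kτ)) = 1 / (1 − 0.6633) = 2.970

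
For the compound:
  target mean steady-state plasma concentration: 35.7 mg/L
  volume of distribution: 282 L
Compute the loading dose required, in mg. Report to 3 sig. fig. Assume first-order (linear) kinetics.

10100 mg

LD = Css × Vd = 35.7 × 282 = 10070 mg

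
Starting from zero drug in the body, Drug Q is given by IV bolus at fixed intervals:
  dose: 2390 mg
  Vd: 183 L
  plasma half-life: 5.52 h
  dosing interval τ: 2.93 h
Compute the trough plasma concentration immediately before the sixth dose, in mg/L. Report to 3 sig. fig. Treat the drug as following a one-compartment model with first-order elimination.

C₀ per dose = Dose / Vd = 2390 / 183 = 13.06 mg/L
k = ln2 / t½ = 0.693147 / 5.52 = 0.1256 h⁻¹
Fraction remaining after one interval: r = e^(−kτ) = e^(−0.1256 × 2.93) = 0.6921
Before dose 6, 5 doses have been given (aged 1τ, 2τ, 3τ, 4τ, 5τ).
C_trough = C₀ × (r + r² + … + r^5) = C₀ × r(1−r^5)/(1−r)
        = 13.06 × 0.6921 × (1 − 0.1588) / (1 − 0.6921) = 24.69 mg/L

24.7 mg/L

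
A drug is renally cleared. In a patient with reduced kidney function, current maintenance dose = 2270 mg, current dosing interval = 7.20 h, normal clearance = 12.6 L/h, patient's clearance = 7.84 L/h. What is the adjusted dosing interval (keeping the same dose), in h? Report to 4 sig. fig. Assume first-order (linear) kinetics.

11.57 h

To keep the same average steady-state level, dosing rate must scale with clearance.
CL ratio = 7.84 / 12.6 = 0.6222
New interval (same dose) = 7.20 / 0.6222 = 11.57 h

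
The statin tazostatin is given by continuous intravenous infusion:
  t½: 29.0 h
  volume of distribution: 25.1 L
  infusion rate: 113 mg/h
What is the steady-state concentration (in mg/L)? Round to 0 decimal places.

k = ln2 / t½ = 0.693147 / 29.0 = 0.02390 h⁻¹
CL = k × Vd = 0.02390 × 25.1 = 0.5999 L/h
At steady state Css = R₀ / CL = 113 / 0.5999 = 188.4 mg/L

188 mg/L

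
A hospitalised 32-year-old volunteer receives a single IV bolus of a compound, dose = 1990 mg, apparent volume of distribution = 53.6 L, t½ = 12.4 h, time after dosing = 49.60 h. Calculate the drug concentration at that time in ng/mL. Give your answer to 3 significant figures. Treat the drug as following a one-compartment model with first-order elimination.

2320 ng/mL

C₀ = Dose / Vd = 1990 / 53.6 = 37.13 mg/L
k = ln2 / t½ = 0.693147 / 12.4 = 0.05590 h⁻¹
t / t½ = 49.60 / 12.4 = 4 half-lives
C = C₀ × (1/2)^4 = 37.13 × 0.06250 = 2.321 mg/L
Convert: 2.321 mg/L × 1000 = 2321 ng/mL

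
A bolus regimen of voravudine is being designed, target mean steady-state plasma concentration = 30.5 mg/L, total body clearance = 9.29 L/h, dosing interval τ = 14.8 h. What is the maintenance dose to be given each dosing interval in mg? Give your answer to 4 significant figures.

At steady state, Dose/τ = Css × CL.
Dose = Css × CL × τ = 30.5 × 9.290 × 14.8 = 4194 mg

4194 mg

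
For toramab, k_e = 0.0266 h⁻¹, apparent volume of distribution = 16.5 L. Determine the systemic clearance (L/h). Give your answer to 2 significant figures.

CL = k × Vd = 0.0266 × 16.5 = 0.4389 L/h

0.44 L/h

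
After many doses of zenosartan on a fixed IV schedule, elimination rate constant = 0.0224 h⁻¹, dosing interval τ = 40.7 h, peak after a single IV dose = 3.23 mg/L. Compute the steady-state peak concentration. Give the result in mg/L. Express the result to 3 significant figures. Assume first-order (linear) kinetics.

e^(−kτ) = e^(−0.02240 × 40.7) = 0.4018
Accumulation ratio R = 1 / (1 − e^(−kτ)) = 1 / (1 − 0.4018) = 1.672
Steady-state peak = C₀ × R = 3.23 × 1.672 = 5.401 mg/L

5.40 mg/L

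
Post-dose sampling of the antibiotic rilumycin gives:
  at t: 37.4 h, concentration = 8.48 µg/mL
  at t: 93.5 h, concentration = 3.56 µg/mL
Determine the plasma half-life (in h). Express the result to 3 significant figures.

44.8 h

k = ln(C₁/C₂) / (t₂ − t₁) = ln(8.48/3.56) / (93.5 − 37.4)
  = 0.8679 / 56.10 = 0.01547 h⁻¹
t½ = ln2 / k = 0.693147 / 0.01547 = 44.81 h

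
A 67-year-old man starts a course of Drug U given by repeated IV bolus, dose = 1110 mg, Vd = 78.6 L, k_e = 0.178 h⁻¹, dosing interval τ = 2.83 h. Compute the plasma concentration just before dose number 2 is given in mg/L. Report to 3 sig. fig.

8.53 mg/L

C₀ per dose = Dose / Vd = 1110 / 78.6 = 14.12 mg/L
Fraction remaining after one interval: r = e^(−kτ) = e^(−0.1780 × 2.83) = 0.6043
Before dose 2, 1 dose has been given (aged 1τ).
C_trough = C₀ × r = 14.12 × 0.6043 = 8.533 mg/L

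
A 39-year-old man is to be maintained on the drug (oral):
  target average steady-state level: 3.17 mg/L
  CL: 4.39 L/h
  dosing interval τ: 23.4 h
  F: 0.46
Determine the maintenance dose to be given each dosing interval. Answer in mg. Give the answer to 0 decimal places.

At steady state, F × (Dose/τ) = Css × CL.
Dose = Css × CL × τ / F = 3.17 × 4.390 × 23.4 / 0.46 = 707.9 mg

708 mg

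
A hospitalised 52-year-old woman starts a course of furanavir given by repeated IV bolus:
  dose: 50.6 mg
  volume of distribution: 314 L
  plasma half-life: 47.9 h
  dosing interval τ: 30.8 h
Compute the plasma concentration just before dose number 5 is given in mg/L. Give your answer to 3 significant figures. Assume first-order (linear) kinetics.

0.239 mg/L

C₀ per dose = Dose / Vd = 50.6 / 314 = 0.1611 mg/L
k = ln2 / t½ = 0.693147 / 47.9 = 0.01447 h⁻¹
Fraction remaining after one interval: r = e^(−kτ) = e^(−0.01447 × 30.8) = 0.6404
Before dose 5, 4 doses have been given (aged 1τ, 2τ, 3τ, 4τ).
C_trough = C₀ × (r + r² + … + r^4) = C₀ × r(1−r^4)/(1−r)
        = 0.1611 × 0.6404 × (1 − 0.1682) / (1 − 0.6404) = 0.2386 mg/L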